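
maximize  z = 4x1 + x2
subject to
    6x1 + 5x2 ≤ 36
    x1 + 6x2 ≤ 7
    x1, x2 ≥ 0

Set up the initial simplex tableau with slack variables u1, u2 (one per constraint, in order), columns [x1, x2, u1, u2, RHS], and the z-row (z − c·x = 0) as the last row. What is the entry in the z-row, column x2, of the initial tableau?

-1

The z-row carries the negated objective coefficients: the x2 entry is -1.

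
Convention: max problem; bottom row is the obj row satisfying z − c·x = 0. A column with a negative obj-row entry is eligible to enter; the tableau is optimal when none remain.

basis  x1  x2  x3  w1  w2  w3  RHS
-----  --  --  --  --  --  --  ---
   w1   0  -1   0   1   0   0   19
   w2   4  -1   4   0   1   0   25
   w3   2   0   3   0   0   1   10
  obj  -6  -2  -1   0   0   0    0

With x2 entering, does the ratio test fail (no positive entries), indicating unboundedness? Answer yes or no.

Every constraint-row entry in column x2 is ≤ 0, so increasing x2 is unbounded.

yes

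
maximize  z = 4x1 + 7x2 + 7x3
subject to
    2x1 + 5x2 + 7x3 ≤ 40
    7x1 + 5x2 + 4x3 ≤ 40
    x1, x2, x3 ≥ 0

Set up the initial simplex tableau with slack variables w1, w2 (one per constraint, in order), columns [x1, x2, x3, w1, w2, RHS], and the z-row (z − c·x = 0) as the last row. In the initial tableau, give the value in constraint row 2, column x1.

7

Constraint 2 has coefficient 7 on x1.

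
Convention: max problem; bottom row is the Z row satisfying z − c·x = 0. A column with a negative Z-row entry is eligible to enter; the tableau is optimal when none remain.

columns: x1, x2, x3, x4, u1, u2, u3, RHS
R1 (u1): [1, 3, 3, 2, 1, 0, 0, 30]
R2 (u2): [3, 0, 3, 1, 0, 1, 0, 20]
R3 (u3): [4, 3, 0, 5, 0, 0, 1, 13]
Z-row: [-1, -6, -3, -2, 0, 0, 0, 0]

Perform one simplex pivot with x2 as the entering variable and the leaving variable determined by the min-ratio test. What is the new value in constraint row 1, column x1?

Ratio test on column x2 — row 1: 30/3 = 10; row 2: entry 0 ≤ 0; row 3: 13/3 = 13/3. Minimum is 13/3 at row 3 (u3 leaves); pivot element 3.
Divide row 3 by 3; eliminate column x2 from the other rows.
Row 1 update in column x1: 1 − 3·(4/3) = -3.

-3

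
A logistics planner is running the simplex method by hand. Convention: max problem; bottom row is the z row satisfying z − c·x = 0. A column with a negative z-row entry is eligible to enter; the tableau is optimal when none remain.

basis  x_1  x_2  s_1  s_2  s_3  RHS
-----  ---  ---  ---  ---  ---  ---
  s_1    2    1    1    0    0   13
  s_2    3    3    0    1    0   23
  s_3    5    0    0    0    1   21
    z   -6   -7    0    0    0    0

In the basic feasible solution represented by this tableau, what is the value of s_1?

13

s_1 is basic (row 1); its value is the RHS of that row, 13.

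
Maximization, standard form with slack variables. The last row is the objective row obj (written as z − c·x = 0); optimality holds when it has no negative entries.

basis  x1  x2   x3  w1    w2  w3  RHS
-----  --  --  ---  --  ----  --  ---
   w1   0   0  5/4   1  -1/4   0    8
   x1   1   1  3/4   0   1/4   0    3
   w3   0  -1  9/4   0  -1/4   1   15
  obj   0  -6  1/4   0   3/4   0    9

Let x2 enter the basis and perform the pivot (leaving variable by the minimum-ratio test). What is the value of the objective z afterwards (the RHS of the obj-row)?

Ratio test on column x2 — row 1: entry 0 ≤ 0; row 2: 3/1 = 3; row 3: entry -1 ≤ 0. Minimum is 3 at row 2 (x1 leaves); pivot element 1.
Pivot on row 2; the obj-row RHS becomes 9 − (-6)·3 = 27.

27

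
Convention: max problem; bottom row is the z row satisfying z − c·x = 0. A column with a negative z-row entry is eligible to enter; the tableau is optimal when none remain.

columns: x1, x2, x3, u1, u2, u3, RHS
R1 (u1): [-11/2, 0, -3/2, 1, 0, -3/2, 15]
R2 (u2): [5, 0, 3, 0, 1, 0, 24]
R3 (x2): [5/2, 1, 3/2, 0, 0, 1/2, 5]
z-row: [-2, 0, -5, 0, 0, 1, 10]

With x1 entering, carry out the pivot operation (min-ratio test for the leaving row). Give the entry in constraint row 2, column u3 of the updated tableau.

Ratio test on column x1 — row 1: entry -11/2 ≤ 0; row 2: 24/5 = 24/5; row 3: 5/(5/2) = 2. Minimum is 2 at row 3 (x2 leaves); pivot element 5/2.
Divide row 3 by 5/2; eliminate column x1 from the other rows.
Row 2 update in column u3: 0 − 5·(1/5) = -1.

-1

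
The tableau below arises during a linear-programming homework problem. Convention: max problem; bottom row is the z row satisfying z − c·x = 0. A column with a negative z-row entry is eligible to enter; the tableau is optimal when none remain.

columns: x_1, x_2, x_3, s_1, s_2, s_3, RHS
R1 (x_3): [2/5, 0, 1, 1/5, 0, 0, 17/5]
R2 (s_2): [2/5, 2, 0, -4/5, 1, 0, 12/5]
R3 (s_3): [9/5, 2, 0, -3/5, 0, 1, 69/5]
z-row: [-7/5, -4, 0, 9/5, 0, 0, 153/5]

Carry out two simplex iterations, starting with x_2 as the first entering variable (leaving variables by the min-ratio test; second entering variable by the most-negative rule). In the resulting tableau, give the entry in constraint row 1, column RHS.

Ratio test on column x_2 — row 1: entry 0 ≤ 0; row 2: (12/5)/2 = 6/5; row 3: (69/5)/2 = 69/10. Minimum is 6/5 at row 2 (s_2 leaves); pivot element 2.
Divide row 2 by 2; eliminate column x_2 from the other rows.
Second iteration: most negative z-row entry is -3/5 in column x_1, so x_1 enters.
Ratio test on column x_1 — row 1: (17/5)/(2/5) = 17/2; row 2: (6/5)/(1/5) = 6; row 3: (57/5)/(7/5) = 57/7. Minimum is 6 at row 2 (x_2 leaves); pivot element 1/5.
Divide row 2 by 1/5; eliminate column x_1 from the other rows.
After both pivots, the entry at constraint row 1, column RHS is 1.

1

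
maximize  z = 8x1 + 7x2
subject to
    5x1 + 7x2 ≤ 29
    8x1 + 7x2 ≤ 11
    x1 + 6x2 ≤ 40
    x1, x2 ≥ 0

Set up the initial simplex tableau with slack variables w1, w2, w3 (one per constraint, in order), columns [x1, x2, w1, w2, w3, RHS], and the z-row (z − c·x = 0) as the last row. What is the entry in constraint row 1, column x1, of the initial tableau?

5

Constraint 1 has coefficient 5 on x1.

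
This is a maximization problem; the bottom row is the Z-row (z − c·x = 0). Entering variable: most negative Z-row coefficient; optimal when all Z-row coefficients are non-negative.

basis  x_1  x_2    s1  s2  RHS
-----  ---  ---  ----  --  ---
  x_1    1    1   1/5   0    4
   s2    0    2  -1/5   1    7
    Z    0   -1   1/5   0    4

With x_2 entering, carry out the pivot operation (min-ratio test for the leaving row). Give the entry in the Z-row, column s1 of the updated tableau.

1/10

Ratio test on column x_2 — row 1: 4/1 = 4; row 2: 7/2 = 7/2. Minimum is 7/2 at row 2 (s2 leaves); pivot element 2.
Divide row 2 by 2; eliminate column x_2 from the other rows.
Z-row update in column s1: 1/5 − (-1)·(-1/10) = 1/10.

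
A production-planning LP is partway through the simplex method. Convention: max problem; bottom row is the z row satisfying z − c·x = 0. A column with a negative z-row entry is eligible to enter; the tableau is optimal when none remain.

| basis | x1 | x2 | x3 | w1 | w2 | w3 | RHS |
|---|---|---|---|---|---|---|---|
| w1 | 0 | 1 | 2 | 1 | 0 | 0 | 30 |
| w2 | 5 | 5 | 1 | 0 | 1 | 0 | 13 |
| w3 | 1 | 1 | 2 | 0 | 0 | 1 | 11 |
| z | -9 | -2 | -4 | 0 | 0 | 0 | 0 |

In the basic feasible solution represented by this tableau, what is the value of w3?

11

w3 is basic (row 3); its value is the RHS of that row, 11.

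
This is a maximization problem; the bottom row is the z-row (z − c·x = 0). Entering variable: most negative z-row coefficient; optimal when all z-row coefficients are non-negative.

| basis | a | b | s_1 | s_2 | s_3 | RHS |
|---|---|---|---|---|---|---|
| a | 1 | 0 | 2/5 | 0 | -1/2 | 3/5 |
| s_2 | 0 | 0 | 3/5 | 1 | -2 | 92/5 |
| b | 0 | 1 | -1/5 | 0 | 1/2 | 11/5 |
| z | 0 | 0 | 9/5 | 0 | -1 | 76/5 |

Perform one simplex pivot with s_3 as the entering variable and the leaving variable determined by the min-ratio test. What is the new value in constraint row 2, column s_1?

-1/5

Ratio test on column s_3 — row 1: entry -1/2 ≤ 0; row 2: entry -2 ≤ 0; row 3: (11/5)/(1/2) = 22/5. Minimum is 22/5 at row 3 (b leaves); pivot element 1/2.
Divide row 3 by 1/2; eliminate column s_3 from the other rows.
Row 2 update in column s_1: 3/5 − (-2)·(-2/5) = -1/5.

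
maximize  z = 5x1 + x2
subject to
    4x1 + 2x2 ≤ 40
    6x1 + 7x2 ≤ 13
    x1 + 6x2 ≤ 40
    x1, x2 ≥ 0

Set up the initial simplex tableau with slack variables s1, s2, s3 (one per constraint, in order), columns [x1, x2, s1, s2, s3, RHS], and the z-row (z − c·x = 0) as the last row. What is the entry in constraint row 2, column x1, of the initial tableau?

6

Constraint 2 has coefficient 6 on x1.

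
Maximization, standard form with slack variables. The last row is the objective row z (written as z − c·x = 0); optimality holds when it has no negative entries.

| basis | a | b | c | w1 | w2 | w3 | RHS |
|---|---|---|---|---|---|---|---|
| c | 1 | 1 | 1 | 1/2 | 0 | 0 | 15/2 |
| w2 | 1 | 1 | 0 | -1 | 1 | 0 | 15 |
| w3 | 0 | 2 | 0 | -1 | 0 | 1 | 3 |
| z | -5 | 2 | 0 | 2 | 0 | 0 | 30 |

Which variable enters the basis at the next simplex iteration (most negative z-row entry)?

a

Negative z-row entries: a: -5.
The most negative is -5 in column a, so a enters.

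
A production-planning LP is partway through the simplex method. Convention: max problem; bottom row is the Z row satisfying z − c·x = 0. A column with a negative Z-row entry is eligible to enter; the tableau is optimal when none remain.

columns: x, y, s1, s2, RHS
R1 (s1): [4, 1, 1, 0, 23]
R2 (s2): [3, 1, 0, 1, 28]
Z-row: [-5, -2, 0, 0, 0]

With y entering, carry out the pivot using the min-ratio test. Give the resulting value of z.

46

Ratio test on column y — row 1: 23/1 = 23; row 2: 28/1 = 28. Minimum is 23 at row 1 (s1 leaves); pivot element 1.
Pivot on row 1; the Z-row RHS becomes 0 − (-2)·23 = 46.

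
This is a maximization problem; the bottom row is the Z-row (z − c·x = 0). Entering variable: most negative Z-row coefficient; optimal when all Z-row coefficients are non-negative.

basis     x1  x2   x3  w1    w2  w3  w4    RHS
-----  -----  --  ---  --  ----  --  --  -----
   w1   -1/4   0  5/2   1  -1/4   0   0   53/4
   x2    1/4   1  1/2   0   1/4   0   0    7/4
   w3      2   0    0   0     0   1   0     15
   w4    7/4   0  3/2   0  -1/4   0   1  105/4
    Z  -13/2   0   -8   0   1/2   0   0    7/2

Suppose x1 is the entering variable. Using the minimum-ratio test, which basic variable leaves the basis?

x2

Column x1 entries and ratios — w1: -1/4 ≤ 0, skip; x2: (7/4)/(1/4) = 7; w3: 15/2 = 15/2; w4: (105/4)/(7/4) = 15.
Smallest ratio is 7 in the row of x2, so x2 leaves.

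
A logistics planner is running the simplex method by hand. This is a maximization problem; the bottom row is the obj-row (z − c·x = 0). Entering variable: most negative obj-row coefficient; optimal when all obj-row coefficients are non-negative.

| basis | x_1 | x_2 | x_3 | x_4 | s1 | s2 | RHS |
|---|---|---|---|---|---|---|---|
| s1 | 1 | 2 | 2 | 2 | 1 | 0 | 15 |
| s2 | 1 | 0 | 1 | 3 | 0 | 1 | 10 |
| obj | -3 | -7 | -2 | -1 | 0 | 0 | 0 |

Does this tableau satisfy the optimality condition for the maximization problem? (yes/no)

no

The obj-row has a negative entry -7 in column x_2, so it is not optimal.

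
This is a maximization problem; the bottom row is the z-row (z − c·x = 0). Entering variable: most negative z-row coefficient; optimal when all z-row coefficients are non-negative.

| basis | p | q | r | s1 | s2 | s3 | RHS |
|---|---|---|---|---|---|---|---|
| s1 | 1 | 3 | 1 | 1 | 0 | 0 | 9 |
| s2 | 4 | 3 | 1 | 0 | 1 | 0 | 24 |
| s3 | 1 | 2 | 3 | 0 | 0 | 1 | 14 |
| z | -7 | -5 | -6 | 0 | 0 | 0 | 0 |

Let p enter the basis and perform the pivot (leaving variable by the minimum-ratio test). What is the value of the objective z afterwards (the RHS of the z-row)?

Ratio test on column p — row 1: 9/1 = 9; row 2: 24/4 = 6; row 3: 14/1 = 14. Minimum is 6 at row 2 (s2 leaves); pivot element 4.
Pivot on row 2; the z-row RHS becomes 0 − (-7)·6 = 42.

42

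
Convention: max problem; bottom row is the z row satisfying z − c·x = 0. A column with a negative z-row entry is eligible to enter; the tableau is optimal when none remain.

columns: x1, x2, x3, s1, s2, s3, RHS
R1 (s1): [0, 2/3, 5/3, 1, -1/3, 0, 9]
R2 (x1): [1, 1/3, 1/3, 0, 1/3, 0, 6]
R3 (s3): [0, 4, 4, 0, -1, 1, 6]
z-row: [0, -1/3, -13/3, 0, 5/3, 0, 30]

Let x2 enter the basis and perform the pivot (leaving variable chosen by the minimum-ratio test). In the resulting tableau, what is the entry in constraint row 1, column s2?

-1/6

Ratio test on column x2 — row 1: 9/(2/3) = 27/2; row 2: 6/(1/3) = 18; row 3: 6/4 = 3/2. Minimum is 3/2 at row 3 (s3 leaves); pivot element 4.
Divide row 3 by 4; eliminate column x2 from the other rows.
Row 1 update in column s2: -1/3 − (2/3)·(-1/4) = -1/6.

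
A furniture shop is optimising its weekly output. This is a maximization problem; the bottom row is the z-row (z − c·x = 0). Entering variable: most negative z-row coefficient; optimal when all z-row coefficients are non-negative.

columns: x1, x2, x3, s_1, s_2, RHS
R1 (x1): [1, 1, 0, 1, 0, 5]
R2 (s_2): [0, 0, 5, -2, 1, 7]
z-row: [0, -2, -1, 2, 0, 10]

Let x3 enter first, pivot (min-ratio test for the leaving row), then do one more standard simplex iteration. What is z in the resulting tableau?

Ratio test on column x3 — row 1: entry 0 ≤ 0; row 2: 7/5 = 7/5. Minimum is 7/5 at row 2 (s_2 leaves); pivot element 5.
Pivot on row 2; the z-row RHS becomes 10 − (-1)·(7/5) = 57/5.
Next entering variable (most negative z-row entry -2): x2.
Ratio test on column x2 — row 1: 5/1 = 5; row 2: entry 0 ≤ 0. Minimum is 5 at row 1 (x1 leaves); pivot element 1.
After the second pivot the z-row RHS is 57/5 − (-2)·5 = 107/5.

107/5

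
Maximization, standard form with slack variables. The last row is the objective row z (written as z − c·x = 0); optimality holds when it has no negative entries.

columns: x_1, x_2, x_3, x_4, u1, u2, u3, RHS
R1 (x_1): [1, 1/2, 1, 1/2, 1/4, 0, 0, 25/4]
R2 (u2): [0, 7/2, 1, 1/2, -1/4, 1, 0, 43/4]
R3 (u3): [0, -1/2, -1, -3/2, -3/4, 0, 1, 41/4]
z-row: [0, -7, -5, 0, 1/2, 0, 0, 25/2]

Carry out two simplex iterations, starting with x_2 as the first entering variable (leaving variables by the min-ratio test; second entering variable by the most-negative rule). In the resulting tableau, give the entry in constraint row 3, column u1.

Ratio test on column x_2 — row 1: (25/4)/(1/2) = 25/2; row 2: (43/4)/(7/2) = 43/14; row 3: entry -1/2 ≤ 0. Minimum is 43/14 at row 2 (u2 leaves); pivot element 7/2.
Divide row 2 by 7/2; eliminate column x_2 from the other rows.
Second iteration: most negative z-row entry is -3 in column x_3, so x_3 enters.
Ratio test on column x_3 — row 1: (33/7)/(6/7) = 11/2; row 2: (43/14)/(2/7) = 43/4; row 3: entry -6/7 ≤ 0. Minimum is 11/2 at row 1 (x_1 leaves); pivot element 6/7.
Divide row 1 by 6/7; eliminate column x_3 from the other rows.
After both pivots, the entry at constraint row 3, column u1 is -1/2.

-1/2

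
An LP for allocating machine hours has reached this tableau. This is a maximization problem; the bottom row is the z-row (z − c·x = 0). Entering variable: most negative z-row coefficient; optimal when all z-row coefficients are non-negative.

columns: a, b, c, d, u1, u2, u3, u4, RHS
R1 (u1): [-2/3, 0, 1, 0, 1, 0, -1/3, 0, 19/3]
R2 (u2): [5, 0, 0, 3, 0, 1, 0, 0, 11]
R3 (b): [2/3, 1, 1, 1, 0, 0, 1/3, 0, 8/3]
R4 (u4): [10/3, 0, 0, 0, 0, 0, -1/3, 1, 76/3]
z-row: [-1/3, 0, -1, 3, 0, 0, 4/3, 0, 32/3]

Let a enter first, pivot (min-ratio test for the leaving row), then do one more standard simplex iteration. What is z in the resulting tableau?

63/5

Ratio test on column a — row 1: entry -2/3 ≤ 0; row 2: 11/5 = 11/5; row 3: (8/3)/(2/3) = 4; row 4: (76/3)/(10/3) = 38/5. Minimum is 11/5 at row 2 (u2 leaves); pivot element 5.
Pivot on row 2; the z-row RHS becomes 32/3 − (-1/3)·(11/5) = 57/5.
Next entering variable (most negative z-row entry -1): c.
Ratio test on column c — row 1: (39/5)/1 = 39/5; row 2: entry 0 ≤ 0; row 3: (6/5)/1 = 6/5; row 4: entry 0 ≤ 0. Minimum is 6/5 at row 3 (b leaves); pivot element 1.
After the second pivot the z-row RHS is 57/5 − (-1)·(6/5) = 63/5.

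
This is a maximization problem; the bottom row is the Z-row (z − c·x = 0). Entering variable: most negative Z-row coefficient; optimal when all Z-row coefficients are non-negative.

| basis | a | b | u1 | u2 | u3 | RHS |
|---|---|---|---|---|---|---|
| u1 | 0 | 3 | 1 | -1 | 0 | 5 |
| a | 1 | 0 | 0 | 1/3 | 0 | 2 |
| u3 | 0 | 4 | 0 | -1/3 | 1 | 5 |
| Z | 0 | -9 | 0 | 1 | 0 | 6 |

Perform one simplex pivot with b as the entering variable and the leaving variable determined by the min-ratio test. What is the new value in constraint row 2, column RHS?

2

Ratio test on column b — row 1: 5/3 = 5/3; row 2: entry 0 ≤ 0; row 3: 5/4 = 5/4. Minimum is 5/4 at row 3 (u3 leaves); pivot element 4.
Divide row 3 by 4; eliminate column b from the other rows.
Row 2 update in column RHS: 2 − 0·(5/4) = 2.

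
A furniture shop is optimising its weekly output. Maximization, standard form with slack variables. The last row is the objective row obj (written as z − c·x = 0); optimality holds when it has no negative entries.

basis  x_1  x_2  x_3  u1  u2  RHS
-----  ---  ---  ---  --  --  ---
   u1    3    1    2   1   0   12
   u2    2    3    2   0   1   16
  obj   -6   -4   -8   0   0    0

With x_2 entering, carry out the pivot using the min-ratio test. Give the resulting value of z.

64/3

Ratio test on column x_2 — row 1: 12/1 = 12; row 2: 16/3 = 16/3. Minimum is 16/3 at row 2 (u2 leaves); pivot element 3.
Pivot on row 2; the obj-row RHS becomes 0 − (-4)·(16/3) = 64/3.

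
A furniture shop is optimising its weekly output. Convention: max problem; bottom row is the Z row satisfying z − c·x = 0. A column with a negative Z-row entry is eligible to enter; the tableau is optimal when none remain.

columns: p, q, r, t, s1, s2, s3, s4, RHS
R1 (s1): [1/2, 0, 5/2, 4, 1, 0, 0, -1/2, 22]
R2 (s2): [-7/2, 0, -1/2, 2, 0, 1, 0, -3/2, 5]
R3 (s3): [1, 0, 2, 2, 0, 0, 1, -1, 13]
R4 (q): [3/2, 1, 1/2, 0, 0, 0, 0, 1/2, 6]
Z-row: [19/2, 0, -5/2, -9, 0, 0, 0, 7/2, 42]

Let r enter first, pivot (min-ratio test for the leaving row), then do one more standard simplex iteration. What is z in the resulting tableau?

Ratio test on column r — row 1: 22/(5/2) = 44/5; row 2: entry -1/2 ≤ 0; row 3: 13/2 = 13/2; row 4: 6/(1/2) = 12. Minimum is 13/2 at row 3 (s3 leaves); pivot element 2.
Pivot on row 3; the Z-row RHS becomes 42 − (-5/2)·(13/2) = 233/4.
Next entering variable (most negative Z-row entry -13/2): t.
Ratio test on column t — row 1: (23/4)/(3/2) = 23/6; row 2: (33/4)/(5/2) = 33/10; row 3: (13/2)/1 = 13/2; row 4: entry -1/2 ≤ 0. Minimum is 33/10 at row 2 (s2 leaves); pivot element 5/2.
After the second pivot the Z-row RHS is 233/4 − (-13/2)·(33/10) = 797/10.

797/10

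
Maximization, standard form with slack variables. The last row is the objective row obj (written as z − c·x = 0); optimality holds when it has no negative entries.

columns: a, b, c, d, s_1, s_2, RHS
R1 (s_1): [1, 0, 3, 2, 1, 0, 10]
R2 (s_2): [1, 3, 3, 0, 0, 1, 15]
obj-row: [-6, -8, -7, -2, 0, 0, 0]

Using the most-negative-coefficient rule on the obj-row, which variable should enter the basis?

b

Negative obj-row entries: a: -6, b: -8, c: -7, d: -2.
The most negative is -8 in column b, so b enters.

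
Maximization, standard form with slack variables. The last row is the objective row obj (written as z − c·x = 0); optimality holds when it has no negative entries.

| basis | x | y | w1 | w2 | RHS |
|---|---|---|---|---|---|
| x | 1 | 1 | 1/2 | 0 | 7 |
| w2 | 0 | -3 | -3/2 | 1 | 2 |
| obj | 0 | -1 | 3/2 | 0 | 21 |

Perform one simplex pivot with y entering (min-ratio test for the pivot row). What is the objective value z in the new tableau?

28

Ratio test on column y — row 1: 7/1 = 7; row 2: entry -3 ≤ 0. Minimum is 7 at row 1 (x leaves); pivot element 1.
Pivot on row 1; the obj-row RHS becomes 21 − (-1)·7 = 28.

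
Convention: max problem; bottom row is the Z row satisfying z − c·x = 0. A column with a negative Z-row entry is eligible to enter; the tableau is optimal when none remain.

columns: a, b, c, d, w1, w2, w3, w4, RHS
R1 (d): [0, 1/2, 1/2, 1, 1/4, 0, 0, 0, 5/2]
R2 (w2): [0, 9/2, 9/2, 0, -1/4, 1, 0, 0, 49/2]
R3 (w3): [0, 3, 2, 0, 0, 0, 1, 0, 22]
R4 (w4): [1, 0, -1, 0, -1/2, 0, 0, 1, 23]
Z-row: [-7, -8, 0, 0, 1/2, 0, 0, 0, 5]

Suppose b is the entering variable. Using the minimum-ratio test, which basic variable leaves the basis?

d

Column b entries and ratios — d: (5/2)/(1/2) = 5; w2: (49/2)/(9/2) = 49/9; w3: 22/3 = 22/3; w4: 0 ≤ 0, skip.
Smallest ratio is 5 in the row of d, so d leaves.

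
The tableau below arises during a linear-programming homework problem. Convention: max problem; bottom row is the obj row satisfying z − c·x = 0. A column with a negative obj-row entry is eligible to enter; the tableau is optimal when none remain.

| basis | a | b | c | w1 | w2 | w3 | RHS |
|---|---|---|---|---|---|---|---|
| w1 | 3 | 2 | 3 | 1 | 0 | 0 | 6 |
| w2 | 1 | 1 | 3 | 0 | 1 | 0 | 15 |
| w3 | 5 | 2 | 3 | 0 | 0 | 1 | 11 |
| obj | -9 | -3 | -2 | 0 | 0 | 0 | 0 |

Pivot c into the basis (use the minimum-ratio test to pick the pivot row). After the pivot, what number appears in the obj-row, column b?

-5/3

Ratio test on column c — row 1: 6/3 = 2; row 2: 15/3 = 5; row 3: 11/3 = 11/3. Minimum is 2 at row 1 (w1 leaves); pivot element 3.
Divide row 1 by 3; eliminate column c from the other rows.
obj-row update in column b: -3 − (-2)·(2/3) = -5/3.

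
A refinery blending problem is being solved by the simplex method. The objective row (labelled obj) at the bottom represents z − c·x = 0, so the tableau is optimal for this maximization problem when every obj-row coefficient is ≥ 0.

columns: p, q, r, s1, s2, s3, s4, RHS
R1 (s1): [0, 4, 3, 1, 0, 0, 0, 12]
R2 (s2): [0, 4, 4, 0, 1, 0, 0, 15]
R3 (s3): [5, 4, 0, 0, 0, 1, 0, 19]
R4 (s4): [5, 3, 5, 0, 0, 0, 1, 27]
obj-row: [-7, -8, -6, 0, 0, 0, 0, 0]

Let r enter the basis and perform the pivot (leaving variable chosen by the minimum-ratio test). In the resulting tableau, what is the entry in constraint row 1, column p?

0

Ratio test on column r — row 1: 12/3 = 4; row 2: 15/4 = 15/4; row 3: entry 0 ≤ 0; row 4: 27/5 = 27/5. Minimum is 15/4 at row 2 (s2 leaves); pivot element 4.
Divide row 2 by 4; eliminate column r from the other rows.
Row 1 update in column p: 0 − 3·0 = 0.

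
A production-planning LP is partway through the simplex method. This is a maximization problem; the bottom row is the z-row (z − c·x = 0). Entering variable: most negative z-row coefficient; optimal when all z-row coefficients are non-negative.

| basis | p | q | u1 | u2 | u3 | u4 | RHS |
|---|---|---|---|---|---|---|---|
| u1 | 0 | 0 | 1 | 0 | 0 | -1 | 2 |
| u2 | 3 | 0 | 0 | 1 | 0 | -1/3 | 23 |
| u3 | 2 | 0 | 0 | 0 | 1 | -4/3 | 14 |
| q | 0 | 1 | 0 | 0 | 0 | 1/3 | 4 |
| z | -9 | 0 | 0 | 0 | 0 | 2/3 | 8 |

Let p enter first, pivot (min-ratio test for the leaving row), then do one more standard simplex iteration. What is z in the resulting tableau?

Ratio test on column p — row 1: entry 0 ≤ 0; row 2: 23/3 = 23/3; row 3: 14/2 = 7; row 4: entry 0 ≤ 0. Minimum is 7 at row 3 (u3 leaves); pivot element 2.
Pivot on row 3; the z-row RHS becomes 8 − (-9)·7 = 71.
Next entering variable (most negative z-row entry -16/3): u4.
Ratio test on column u4 — row 1: entry -1 ≤ 0; row 2: 2/(5/3) = 6/5; row 3: entry -2/3 ≤ 0; row 4: 4/(1/3) = 12. Minimum is 6/5 at row 2 (u2 leaves); pivot element 5/3.
After the second pivot the z-row RHS is 71 − (-16/3)·(6/5) = 387/5.

387/5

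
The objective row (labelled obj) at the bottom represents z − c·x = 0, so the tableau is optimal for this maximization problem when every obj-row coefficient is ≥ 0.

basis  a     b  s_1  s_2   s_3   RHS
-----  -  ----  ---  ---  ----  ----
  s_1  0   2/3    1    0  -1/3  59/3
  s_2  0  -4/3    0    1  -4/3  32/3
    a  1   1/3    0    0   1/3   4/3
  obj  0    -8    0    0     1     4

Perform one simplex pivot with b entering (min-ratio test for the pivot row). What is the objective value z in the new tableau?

36

Ratio test on column b — row 1: (59/3)/(2/3) = 59/2; row 2: entry -4/3 ≤ 0; row 3: (4/3)/(1/3) = 4. Minimum is 4 at row 3 (a leaves); pivot element 1/3.
Pivot on row 3; the obj-row RHS becomes 4 − (-8)·4 = 36.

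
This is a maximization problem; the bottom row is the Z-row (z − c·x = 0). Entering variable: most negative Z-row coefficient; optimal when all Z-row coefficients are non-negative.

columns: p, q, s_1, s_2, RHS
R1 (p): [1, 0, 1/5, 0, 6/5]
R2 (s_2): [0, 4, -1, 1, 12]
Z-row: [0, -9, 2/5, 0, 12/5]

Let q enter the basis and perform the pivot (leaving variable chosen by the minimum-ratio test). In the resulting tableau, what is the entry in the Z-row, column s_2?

9/4

Ratio test on column q — row 1: entry 0 ≤ 0; row 2: 12/4 = 3. Minimum is 3 at row 2 (s_2 leaves); pivot element 4.
Divide row 2 by 4; eliminate column q from the other rows.
Z-row update in column s_2: 0 − (-9)·(1/4) = 9/4.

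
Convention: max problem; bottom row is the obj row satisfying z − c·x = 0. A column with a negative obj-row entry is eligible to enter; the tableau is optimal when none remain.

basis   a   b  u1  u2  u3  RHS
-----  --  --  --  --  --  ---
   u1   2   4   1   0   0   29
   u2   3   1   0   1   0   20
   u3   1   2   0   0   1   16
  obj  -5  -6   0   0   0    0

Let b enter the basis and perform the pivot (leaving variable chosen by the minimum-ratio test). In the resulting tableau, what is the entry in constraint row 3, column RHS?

Ratio test on column b — row 1: 29/4 = 29/4; row 2: 20/1 = 20; row 3: 16/2 = 8. Minimum is 29/4 at row 1 (u1 leaves); pivot element 4.
Divide row 1 by 4; eliminate column b from the other rows.
Row 3 update in column RHS: 16 − 2·(29/4) = 3/2.

3/2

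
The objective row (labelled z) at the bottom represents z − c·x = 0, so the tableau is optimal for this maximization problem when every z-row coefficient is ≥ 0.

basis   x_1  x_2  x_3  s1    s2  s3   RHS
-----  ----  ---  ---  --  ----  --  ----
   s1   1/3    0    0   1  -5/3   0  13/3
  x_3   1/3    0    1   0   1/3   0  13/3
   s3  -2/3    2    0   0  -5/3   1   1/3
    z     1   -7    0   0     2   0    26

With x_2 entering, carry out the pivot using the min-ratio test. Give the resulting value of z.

Ratio test on column x_2 — row 1: entry 0 ≤ 0; row 2: entry 0 ≤ 0; row 3: (1/3)/2 = 1/6. Minimum is 1/6 at row 3 (s3 leaves); pivot element 2.
Pivot on row 3; the z-row RHS becomes 26 − (-7)·(1/6) = 163/6.

163/6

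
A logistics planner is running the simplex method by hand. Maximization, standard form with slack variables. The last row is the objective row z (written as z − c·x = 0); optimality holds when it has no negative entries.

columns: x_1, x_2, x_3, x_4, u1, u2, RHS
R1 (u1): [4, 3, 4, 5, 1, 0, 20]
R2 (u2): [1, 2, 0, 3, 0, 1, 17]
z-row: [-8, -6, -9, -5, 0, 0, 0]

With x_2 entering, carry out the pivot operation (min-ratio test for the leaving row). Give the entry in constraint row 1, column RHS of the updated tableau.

20/3

Ratio test on column x_2 — row 1: 20/3 = 20/3; row 2: 17/2 = 17/2. Minimum is 20/3 at row 1 (u1 leaves); pivot element 3.
Divide row 1 by 3; eliminate column x_2 from the other rows.
In the new row 1, the RHS entry is the old entry divided by the pivot: 20/3 = 20/3.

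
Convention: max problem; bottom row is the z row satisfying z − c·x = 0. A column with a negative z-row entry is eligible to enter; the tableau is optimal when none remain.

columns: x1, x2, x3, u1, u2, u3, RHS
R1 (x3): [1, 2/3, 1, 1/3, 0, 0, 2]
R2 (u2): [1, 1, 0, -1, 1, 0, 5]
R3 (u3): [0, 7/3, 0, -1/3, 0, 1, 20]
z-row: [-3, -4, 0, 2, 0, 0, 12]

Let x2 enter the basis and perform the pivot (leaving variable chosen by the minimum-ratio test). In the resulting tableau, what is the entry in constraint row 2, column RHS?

2

Ratio test on column x2 — row 1: 2/(2/3) = 3; row 2: 5/1 = 5; row 3: 20/(7/3) = 60/7. Minimum is 3 at row 1 (x3 leaves); pivot element 2/3.
Divide row 1 by 2/3; eliminate column x2 from the other rows.
Row 2 update in column RHS: 5 − 1·3 = 2.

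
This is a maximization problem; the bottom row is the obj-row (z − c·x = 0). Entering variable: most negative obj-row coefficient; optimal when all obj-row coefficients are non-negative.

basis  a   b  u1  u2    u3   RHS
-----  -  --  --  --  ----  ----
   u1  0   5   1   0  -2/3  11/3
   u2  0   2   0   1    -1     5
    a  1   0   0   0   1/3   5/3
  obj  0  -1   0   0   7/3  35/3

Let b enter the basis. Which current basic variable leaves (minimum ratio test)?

Column b entries and ratios — u1: (11/3)/5 = 11/15; u2: 5/2 = 5/2; a: 0 ≤ 0, skip.
Smallest ratio is 11/15 in the row of u1, so u1 leaves.

u1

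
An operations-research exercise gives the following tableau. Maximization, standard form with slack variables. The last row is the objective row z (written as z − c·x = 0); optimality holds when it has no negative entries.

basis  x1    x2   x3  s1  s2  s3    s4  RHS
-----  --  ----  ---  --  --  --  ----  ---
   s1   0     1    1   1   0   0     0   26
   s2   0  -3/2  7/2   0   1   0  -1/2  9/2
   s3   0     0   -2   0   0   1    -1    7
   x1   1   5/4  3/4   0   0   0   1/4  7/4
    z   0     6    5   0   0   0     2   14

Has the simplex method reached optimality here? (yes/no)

yes

Every z-row coefficient is ≥ 0, so the tableau is optimal.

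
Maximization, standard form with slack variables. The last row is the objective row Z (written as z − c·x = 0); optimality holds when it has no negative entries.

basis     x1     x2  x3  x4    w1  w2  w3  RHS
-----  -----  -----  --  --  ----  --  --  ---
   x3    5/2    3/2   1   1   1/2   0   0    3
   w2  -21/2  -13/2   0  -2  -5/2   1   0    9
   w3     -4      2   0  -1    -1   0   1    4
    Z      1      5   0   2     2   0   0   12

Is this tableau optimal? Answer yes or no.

Every Z-row coefficient is ≥ 0, so the tableau is optimal.

yes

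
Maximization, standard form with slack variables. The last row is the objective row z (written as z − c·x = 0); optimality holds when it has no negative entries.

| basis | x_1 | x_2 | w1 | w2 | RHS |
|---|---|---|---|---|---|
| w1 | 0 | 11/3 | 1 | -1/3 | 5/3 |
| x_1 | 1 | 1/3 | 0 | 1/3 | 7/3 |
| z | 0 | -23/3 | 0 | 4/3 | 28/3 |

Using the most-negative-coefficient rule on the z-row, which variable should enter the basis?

Negative z-row entries: x_2: -23/3.
The most negative is -23/3 in column x_2, so x_2 enters.

x_2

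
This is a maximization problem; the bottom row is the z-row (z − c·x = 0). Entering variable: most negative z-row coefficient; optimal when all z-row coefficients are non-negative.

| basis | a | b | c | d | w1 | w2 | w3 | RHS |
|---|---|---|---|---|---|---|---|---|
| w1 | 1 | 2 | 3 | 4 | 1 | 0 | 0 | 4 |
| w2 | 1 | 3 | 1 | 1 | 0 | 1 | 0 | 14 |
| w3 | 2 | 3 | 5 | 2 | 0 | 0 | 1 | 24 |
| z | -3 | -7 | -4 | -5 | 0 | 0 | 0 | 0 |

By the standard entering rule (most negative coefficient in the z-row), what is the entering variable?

b

Negative z-row entries: a: -3, b: -7, c: -4, d: -5.
The most negative is -7 in column b, so b enters.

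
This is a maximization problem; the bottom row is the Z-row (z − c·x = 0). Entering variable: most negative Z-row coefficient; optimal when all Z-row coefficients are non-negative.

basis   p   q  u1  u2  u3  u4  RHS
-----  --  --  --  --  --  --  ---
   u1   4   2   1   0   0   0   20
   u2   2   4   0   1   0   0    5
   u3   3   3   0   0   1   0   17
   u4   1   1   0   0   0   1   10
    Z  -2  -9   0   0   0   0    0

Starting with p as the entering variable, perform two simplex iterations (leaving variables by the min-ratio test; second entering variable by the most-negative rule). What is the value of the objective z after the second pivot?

45/4

Ratio test on column p — row 1: 20/4 = 5; row 2: 5/2 = 5/2; row 3: 17/3 = 17/3; row 4: 10/1 = 10. Minimum is 5/2 at row 2 (u2 leaves); pivot element 2.
Pivot on row 2; the Z-row RHS becomes 0 − (-2)·(5/2) = 5.
Next entering variable (most negative Z-row entry -5): q.
Ratio test on column q — row 1: entry -6 ≤ 0; row 2: (5/2)/2 = 5/4; row 3: entry -3 ≤ 0; row 4: entry -1 ≤ 0. Minimum is 5/4 at row 2 (p leaves); pivot element 2.
After the second pivot the Z-row RHS is 5 − (-5)·(5/4) = 45/4.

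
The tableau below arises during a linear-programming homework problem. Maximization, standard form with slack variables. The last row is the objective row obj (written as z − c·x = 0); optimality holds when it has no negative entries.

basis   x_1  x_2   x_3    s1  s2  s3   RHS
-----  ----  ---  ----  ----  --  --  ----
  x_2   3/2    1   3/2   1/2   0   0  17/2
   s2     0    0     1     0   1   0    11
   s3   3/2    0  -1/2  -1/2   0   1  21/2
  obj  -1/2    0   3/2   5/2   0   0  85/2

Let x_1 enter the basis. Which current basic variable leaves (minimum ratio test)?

Column x_1 entries and ratios — x_2: (17/2)/(3/2) = 17/3; s2: 0 ≤ 0, skip; s3: (21/2)/(3/2) = 7.
Smallest ratio is 17/3 in the row of x_2, so x_2 leaves.

x_2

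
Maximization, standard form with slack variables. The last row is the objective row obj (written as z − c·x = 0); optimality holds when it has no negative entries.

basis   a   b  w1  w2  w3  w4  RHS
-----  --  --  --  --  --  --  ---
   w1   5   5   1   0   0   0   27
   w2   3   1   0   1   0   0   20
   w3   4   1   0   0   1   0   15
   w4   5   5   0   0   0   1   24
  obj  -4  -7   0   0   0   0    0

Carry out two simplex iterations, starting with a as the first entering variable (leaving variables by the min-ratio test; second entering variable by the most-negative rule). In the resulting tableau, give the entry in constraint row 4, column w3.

Ratio test on column a — row 1: 27/5 = 27/5; row 2: 20/3 = 20/3; row 3: 15/4 = 15/4; row 4: 24/5 = 24/5. Minimum is 15/4 at row 3 (w3 leaves); pivot element 4.
Divide row 3 by 4; eliminate column a from the other rows.
Second iteration: most negative obj-row entry is -6 in column b, so b enters.
Ratio test on column b — row 1: (33/4)/(15/4) = 11/5; row 2: (35/4)/(1/4) = 35; row 3: (15/4)/(1/4) = 15; row 4: (21/4)/(15/4) = 7/5. Minimum is 7/5 at row 4 (w4 leaves); pivot element 15/4.
Divide row 4 by 15/4; eliminate column b from the other rows.
After both pivots, the entry at constraint row 4, column w3 is -1/3.

-1/3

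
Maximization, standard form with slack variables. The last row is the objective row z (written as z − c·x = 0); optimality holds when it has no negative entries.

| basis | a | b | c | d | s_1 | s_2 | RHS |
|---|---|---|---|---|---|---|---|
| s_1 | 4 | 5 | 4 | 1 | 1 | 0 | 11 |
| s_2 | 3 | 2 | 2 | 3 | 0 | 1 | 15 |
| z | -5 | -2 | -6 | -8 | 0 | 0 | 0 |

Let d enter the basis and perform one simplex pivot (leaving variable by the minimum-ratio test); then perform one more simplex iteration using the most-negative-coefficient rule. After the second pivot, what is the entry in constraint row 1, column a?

9/10

Ratio test on column d — row 1: 11/1 = 11; row 2: 15/3 = 5. Minimum is 5 at row 2 (s_2 leaves); pivot element 3.
Divide row 2 by 3; eliminate column d from the other rows.
Second iteration: most negative z-row entry is -2/3 in column c, so c enters.
Ratio test on column c — row 1: 6/(10/3) = 9/5; row 2: 5/(2/3) = 15/2. Minimum is 9/5 at row 1 (s_1 leaves); pivot element 10/3.
Divide row 1 by 10/3; eliminate column c from the other rows.
After both pivots, the entry at constraint row 1, column a is 9/10.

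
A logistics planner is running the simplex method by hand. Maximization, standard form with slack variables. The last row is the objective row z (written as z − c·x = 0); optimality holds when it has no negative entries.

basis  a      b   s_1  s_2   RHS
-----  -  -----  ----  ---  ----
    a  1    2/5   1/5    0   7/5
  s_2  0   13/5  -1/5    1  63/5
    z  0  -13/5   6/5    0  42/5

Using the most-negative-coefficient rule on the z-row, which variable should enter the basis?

b

Negative z-row entries: b: -13/5.
The most negative is -13/5 in column b, so b enters.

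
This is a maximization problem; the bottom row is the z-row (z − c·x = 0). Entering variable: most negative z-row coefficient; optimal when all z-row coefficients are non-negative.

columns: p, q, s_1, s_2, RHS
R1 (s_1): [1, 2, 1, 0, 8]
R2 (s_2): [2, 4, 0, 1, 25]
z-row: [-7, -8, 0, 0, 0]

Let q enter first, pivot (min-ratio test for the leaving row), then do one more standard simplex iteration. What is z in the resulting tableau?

Ratio test on column q — row 1: 8/2 = 4; row 2: 25/4 = 25/4. Minimum is 4 at row 1 (s_1 leaves); pivot element 2.
Pivot on row 1; the z-row RHS becomes 0 − (-8)·4 = 32.
Next entering variable (most negative z-row entry -3): p.
Ratio test on column p — row 1: 4/(1/2) = 8; row 2: entry 0 ≤ 0. Minimum is 8 at row 1 (q leaves); pivot element 1/2.
After the second pivot the z-row RHS is 32 − (-3)·8 = 56.

56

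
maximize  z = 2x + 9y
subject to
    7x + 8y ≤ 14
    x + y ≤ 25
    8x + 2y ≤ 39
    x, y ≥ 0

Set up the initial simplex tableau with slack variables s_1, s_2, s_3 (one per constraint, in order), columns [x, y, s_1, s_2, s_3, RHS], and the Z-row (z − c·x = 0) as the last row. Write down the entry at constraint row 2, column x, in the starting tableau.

Constraint 2 has coefficient 1 on x.

1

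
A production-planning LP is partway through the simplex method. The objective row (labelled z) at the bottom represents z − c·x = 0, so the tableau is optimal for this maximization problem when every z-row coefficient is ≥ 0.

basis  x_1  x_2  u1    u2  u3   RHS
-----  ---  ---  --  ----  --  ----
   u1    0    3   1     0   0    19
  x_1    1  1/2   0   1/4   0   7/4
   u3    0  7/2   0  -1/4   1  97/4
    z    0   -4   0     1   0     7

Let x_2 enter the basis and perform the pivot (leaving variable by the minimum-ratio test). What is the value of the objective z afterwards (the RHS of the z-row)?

21

Ratio test on column x_2 — row 1: 19/3 = 19/3; row 2: (7/4)/(1/2) = 7/2; row 3: (97/4)/(7/2) = 97/14. Minimum is 7/2 at row 2 (x_1 leaves); pivot element 1/2.
Pivot on row 2; the z-row RHS becomes 7 − (-4)·(7/2) = 21.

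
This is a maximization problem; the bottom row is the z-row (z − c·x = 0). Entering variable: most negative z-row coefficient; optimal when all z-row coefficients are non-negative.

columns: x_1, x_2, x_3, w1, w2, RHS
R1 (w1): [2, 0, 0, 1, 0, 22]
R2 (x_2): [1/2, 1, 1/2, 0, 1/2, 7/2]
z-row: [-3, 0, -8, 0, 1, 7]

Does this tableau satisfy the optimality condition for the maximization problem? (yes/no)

no

The z-row has a negative entry -8 in column x_3, so it is not optimal.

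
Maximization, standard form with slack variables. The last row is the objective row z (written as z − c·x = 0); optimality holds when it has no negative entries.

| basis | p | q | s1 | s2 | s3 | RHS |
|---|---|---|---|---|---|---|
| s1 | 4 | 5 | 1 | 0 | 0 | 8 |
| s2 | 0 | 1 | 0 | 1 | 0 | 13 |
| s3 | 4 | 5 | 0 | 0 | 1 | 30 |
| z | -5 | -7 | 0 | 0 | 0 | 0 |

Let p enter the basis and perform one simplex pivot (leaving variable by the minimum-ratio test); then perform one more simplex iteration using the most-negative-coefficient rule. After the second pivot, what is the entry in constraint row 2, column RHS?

57/5

Ratio test on column p — row 1: 8/4 = 2; row 2: entry 0 ≤ 0; row 3: 30/4 = 15/2. Minimum is 2 at row 1 (s1 leaves); pivot element 4.
Divide row 1 by 4; eliminate column p from the other rows.
Second iteration: most negative z-row entry is -3/4 in column q, so q enters.
Ratio test on column q — row 1: 2/(5/4) = 8/5; row 2: 13/1 = 13; row 3: entry 0 ≤ 0. Minimum is 8/5 at row 1 (p leaves); pivot element 5/4.
Divide row 1 by 5/4; eliminate column q from the other rows.
After both pivots, the entry at constraint row 2, column RHS is 57/5.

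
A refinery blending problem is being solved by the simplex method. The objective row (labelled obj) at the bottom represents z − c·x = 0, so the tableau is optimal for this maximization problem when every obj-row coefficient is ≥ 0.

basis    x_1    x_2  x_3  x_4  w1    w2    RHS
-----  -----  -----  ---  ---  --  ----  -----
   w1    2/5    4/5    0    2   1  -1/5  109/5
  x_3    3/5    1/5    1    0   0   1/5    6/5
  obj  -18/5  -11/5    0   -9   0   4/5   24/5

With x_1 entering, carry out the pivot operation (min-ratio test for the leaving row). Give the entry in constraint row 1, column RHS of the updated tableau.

Ratio test on column x_1 — row 1: (109/5)/(2/5) = 109/2; row 2: (6/5)/(3/5) = 2. Minimum is 2 at row 2 (x_3 leaves); pivot element 3/5.
Divide row 2 by 3/5; eliminate column x_1 from the other rows.
Row 1 update in column RHS: 109/5 − (2/5)·2 = 21.

21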